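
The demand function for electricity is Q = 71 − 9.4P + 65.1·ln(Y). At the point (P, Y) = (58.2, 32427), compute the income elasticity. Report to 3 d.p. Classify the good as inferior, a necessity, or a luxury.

0.325 (necessity)

At P = 58.2, Y = 32427: Q = 200.097.
Holding P constant, ∂Q/∂Y = 65.1/Y = 0.00200759.
η_Y = (∂Q/∂Y)·(Y/Q) = 0.00200759 × (32427/200.097) = 0.325.
Since 0 < η < 1, this is a necessity.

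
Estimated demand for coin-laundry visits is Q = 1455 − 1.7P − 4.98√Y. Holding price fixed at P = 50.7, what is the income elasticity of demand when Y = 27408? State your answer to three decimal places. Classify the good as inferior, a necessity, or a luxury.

-0.757 (inferior good)

At P = 50.7, Y = 27408: Q = 544.353.
Holding P constant, ∂Q/∂Y = -4.98/(2√Y) = -0.0150404.
η_Y = (∂Q/∂Y)·(Y/Q) = -0.0150404 × (27408/544.353) = -0.757.
Since η < 0, this is an inferior good.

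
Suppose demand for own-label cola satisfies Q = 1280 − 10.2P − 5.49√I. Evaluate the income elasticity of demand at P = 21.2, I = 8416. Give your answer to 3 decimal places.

At P = 21.2, I = 8416: Q = 560.114.
Holding P constant, ∂Q/∂I = -5.49/(2√I) = -0.0299219.
η_I = (∂Q/∂I)·(I/Q) = -0.0299219 × (8416/560.114) = -0.450.

-0.450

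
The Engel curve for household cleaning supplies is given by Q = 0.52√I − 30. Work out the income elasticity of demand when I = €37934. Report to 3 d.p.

0.710

At I = 37934: Q = 71.279.
dQ/dI = 0.52/(2√I) = 0.00133493 at this income.
η = (dQ/dI)·(I/Q) = 0.00133493 × (37934/71.279) = 0.710.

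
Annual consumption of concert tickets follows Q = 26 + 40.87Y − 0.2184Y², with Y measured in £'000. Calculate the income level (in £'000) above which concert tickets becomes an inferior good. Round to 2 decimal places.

dQ/dY = 40.87 − 0.4368Y.
The good is inferior where dQ/dY < 0. Setting dQ/dY = 0 gives Y = 40.87 / 0.4368 = 93.57.

93.57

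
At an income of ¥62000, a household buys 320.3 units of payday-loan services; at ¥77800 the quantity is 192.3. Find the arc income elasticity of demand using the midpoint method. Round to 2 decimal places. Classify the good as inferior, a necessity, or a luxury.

ΔQ = 192.3 − 320.3 = -128; midpoint Q̄ = (320.3 + 192.3)/2 = 256.3.
ΔI = 77800 − 62000 = 15800; midpoint Ī = (62000 + 77800)/2 = 69900.
η = (ΔQ/Q̄) ÷ (ΔI/Ī) = (-128/256.3) ÷ (15800/69900) = -2.21.
η < 0 ⇒ inferior good.

-2.21 (inferior good)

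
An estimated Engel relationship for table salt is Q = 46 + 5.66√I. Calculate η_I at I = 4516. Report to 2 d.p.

0.45

At I = 4516: Q = 426.359.
dQ/dI = 5.66/(2√I) = 0.0421123 at this income.
η = (dQ/dI)·(I/Q) = 0.0421123 × (4516/426.359) = 0.45.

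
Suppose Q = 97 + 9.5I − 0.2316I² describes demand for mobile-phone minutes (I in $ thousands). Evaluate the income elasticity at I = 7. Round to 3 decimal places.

0.288

At I = 7: Q = 152.1516.
dQ/dI = 9.5 − 0.4632I = 6.25760.
η = (dQ/dI)·(I/Q) = 6.25760 × (7/152.1516) = 0.288.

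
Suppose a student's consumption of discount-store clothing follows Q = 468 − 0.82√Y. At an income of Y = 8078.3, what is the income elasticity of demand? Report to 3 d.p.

-0.093

At Y = 8078.3: Q = 394.299.
dQ/dY = -0.82/(2√Y) = -0.00456167 at this income.
η = (dQ/dY)·(Y/Q) = -0.00456167 × (8078.3/394.299) = -0.093.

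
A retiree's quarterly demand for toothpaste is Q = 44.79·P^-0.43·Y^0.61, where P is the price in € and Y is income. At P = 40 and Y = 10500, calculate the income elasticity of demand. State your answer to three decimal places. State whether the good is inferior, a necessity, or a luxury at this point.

0.610 (necessity)

For a multiplicative demand Q = A·P^α·Y^β, the income elasticity is β everywhere.
Here β = 0.61, so η = 0.610.
Since 0 < η < 1, this is a necessity.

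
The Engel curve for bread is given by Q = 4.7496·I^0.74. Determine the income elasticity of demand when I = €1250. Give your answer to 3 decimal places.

0.740

For Q = A·I^β the income elasticity is constant and equal to β.
Here β = 0.74, so η = 0.740.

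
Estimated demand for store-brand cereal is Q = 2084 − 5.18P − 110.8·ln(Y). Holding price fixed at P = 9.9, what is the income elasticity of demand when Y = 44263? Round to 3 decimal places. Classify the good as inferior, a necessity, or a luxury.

At P = 9.9, Y = 44263: Q = 847.390.
Holding P constant, ∂Q/∂Y = -110.8/Y = -0.00250322.
η_Y = (∂Q/∂Y)·(Y/Q) = -0.00250322 × (44263/847.390) = -0.131.
Since η < 0, this is an inferior good.

-0.131 (inferior good)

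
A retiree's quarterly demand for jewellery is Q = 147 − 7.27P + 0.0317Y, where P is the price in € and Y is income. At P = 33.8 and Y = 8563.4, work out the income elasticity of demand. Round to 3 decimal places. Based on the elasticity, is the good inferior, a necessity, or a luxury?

1.572 (luxury)

At P = 33.8, Y = 8563.4: Q = 172.734.
Holding P constant, ∂Q/∂Y = 0.0317.
η_Y = (∂Q/∂Y)·(Y/Q) = 0.0317 × (8563.4/172.734) = 1.572.
Since η > 1, this is a luxury.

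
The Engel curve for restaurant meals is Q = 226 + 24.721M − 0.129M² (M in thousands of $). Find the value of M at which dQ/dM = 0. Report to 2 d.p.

dQ/dM = 24.721 − 0.258M.
The good is inferior where dQ/dM < 0. Setting dQ/dM = 0 gives M = 24.721 / 0.258 = 95.82.

95.82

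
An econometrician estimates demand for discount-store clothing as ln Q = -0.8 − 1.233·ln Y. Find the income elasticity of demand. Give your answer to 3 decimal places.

-1.233

In a log-linear demand, the coefficient on ln Y is the income elasticity.
So η = -1.233.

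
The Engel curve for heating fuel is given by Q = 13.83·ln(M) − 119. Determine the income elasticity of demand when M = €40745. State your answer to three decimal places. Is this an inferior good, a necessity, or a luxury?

At M = 40745: Q = 27.807.
dQ/dM = 13.83/M = 0.000339428 at this income.
η = (dQ/dM)·(M/Q) = 0.000339428 × (40745/27.807) = 0.497.
Since 0 < η < 1, the good is a necessity.

0.497 (necessity)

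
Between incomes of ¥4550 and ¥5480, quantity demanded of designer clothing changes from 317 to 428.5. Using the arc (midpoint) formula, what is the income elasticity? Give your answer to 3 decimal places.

1.613

ΔQ = 428.5 − 317 = 111.5; midpoint Q̄ = (317 + 428.5)/2 = 372.75.
ΔI = 5480 − 4550 = 930; midpoint Ī = (4550 + 5480)/2 = 5015.
η = (ΔQ/Q̄) ÷ (ΔI/Ī) = (111.5/372.75) ÷ (930/5015) = 1.613.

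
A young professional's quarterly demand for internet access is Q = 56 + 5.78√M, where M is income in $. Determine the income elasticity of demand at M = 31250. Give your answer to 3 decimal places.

0.474

At M = 31250: Q = 1077.769.
dQ/dM = 5.78/(2√M) = 0.0163483 at this income.
η = (dQ/dM)·(M/Q) = 0.0163483 × (31250/1077.769) = 0.474.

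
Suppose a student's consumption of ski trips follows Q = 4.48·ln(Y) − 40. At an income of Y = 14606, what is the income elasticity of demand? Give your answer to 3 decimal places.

At Y = 14606: Q = 2.960.
dQ/dY = 4.48/Y = 0.000306723 at this income.
η = (dQ/dY)·(Y/Q) = 0.000306723 × (14606/2.960) = 1.514.

1.514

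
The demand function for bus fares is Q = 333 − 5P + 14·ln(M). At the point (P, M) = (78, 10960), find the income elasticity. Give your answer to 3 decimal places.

At P = 78, M = 10960: Q = 73.228.
Holding P constant, ∂Q/∂M = 14/M = 0.00127737.
η_M = (∂Q/∂M)·(M/Q) = 0.00127737 × (10960/73.228) = 0.191.

0.191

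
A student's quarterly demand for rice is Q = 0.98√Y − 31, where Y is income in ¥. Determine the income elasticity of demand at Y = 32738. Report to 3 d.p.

0.606

At Y = 32738: Q = 146.318.
dQ/dY = 0.98/(2√Y) = 0.00270813 at this income.
η = (dQ/dY)·(Y/Q) = 0.00270813 × (32738/146.318) = 0.606.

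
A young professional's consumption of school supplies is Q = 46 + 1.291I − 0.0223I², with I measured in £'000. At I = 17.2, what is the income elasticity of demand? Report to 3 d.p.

At I = 17.2: Q = 61.6080.
dQ/dI = 1.291 − 0.0446I = 0.52388.
η = (dQ/dI)·(I/Q) = 0.52388 × (17.2/61.6080) = 0.146.

0.146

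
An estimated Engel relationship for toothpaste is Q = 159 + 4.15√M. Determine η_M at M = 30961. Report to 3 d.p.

0.411

At M = 30961: Q = 889.223.
dQ/dM = 4.15/(2√M) = 0.0117926 at this income.
η = (dQ/dM)·(M/Q) = 0.0117926 × (30961/889.223) = 0.411.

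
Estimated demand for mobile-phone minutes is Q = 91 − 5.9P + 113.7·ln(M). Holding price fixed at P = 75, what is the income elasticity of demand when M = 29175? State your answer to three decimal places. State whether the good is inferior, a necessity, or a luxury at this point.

At P = 75, M = 29175: Q = 817.457.
Holding P constant, ∂Q/∂M = 113.7/M = 0.00389717.
η_M = (∂Q/∂M)·(M/Q) = 0.00389717 × (29175/817.457) = 0.139.
Since 0 < η < 1, this is a necessity.

0.139 (necessity)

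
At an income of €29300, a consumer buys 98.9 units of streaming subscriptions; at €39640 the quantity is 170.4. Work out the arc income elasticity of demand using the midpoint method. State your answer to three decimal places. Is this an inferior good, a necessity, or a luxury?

ΔQ = 170.4 − 98.9 = 71.5; midpoint Q̄ = (98.9 + 170.4)/2 = 134.65.
ΔI = 39640 − 29300 = 10340; midpoint Ī = (29300 + 39640)/2 = 34470.
η = (ΔQ/Q̄) ÷ (ΔI/Ī) = (71.5/134.65) ÷ (10340/34470) = 1.770.
η > 1 ⇒ luxury.

1.770 (luxury)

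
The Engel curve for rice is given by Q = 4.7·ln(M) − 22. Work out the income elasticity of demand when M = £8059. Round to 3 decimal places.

At M = 8059: Q = 20.274.
dQ/dM = 4.7/M = 0.000583199 at this income.
η = (dQ/dM)·(M/Q) = 0.000583199 × (8059/20.274) = 0.232.

0.232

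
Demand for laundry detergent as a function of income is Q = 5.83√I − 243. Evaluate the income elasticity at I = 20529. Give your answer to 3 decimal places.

0.705

At I = 20529: Q = 592.319.
dQ/dI = 5.83/(2√I) = 0.0203449 at this income.
η = (dQ/dI)·(I/Q) = 0.0203449 × (20529/592.319) = 0.705.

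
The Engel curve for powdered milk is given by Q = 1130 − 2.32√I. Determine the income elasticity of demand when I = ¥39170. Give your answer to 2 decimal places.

-0.34

At I = 39170: Q = 670.839.
dQ/dI = -2.32/(2√I) = -0.00586113 at this income.
η = (dQ/dI)·(I/Q) = -0.00586113 × (39170/670.839) = -0.34.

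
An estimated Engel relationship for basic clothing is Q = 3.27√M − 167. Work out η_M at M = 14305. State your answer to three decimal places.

0.873

At M = 14305: Q = 224.103.
dQ/dM = 3.27/(2√M) = 0.0136702 at this income.
η = (dQ/dM)·(M/Q) = 0.0136702 × (14305/224.103) = 0.873.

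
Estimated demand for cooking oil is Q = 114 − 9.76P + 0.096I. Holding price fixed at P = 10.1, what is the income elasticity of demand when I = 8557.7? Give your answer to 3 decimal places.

0.982

At P = 10.1, I = 8557.7: Q = 836.963.
Holding P constant, ∂Q/∂I = 0.096.
η_I = (∂Q/∂I)·(I/Q) = 0.096 × (8557.7/836.963) = 0.982.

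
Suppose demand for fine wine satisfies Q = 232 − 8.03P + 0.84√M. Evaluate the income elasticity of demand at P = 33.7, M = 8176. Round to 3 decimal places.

1.017

At P = 33.7, M = 8176: Q = 37.343.
Holding P constant, ∂Q/∂M = 0.84/(2√M) = 0.00464493.
η_M = (∂Q/∂M)·(M/Q) = 0.00464493 × (8176/37.343) = 1.017.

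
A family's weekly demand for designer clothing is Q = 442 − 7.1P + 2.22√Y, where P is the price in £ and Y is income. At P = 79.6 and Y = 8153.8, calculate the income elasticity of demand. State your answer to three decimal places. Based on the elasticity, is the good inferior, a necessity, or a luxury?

1.297 (luxury)

At P = 79.6, Y = 8153.8: Q = 77.302.
Holding P constant, ∂Q/∂Y = 2.22/(2√Y) = 0.0122926.
η_Y = (∂Q/∂Y)·(Y/Q) = 0.0122926 × (8153.8/77.302) = 1.297.
Since η > 1, this is a luxury.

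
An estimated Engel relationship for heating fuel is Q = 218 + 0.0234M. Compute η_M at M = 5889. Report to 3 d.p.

0.387

At M = 5889: Q = 355.803.
dQ/dM = 0.0234.
η = (dQ/dM)·(M/Q) = 0.0234 × (5889/355.803) = 0.387.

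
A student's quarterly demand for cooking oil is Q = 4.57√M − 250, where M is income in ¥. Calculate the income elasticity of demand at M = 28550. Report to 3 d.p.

0.739

At M = 28550: Q = 522.181.
dQ/dM = 4.57/(2√M) = 0.0135233 at this income.
η = (dQ/dM)·(M/Q) = 0.0135233 × (28550/522.181) = 0.739.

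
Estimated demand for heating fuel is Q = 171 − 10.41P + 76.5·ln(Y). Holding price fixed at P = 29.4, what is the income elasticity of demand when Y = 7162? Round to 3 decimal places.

At P = 29.4, Y = 7162: Q = 544.002.
Holding P constant, ∂Q/∂Y = 76.5/Y = 0.0106814.
η_Y = (∂Q/∂Y)·(Y/Q) = 0.0106814 × (7162/544.002) = 0.141.

0.141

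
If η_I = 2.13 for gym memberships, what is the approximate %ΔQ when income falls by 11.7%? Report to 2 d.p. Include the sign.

-24.92%

%ΔQ ≈ η × %ΔI = 2.13 × (-11.7%) = -24.92%.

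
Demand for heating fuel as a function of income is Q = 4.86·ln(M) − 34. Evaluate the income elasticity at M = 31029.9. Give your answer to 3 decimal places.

0.299

At M = 31029.9: Q = 16.266.
dQ/dM = 4.86/M = 0.000156623 at this income.
η = (dQ/dM)·(M/Q) = 0.000156623 × (31029.9/16.266) = 0.299.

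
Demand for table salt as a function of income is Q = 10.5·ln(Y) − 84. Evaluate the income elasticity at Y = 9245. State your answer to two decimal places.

0.88

At Y = 9245: Q = 11.884.
dQ/dY = 10.5/Y = 0.00113575 at this income.
η = (dQ/dY)·(Y/Q) = 0.00113575 × (9245/11.884) = 0.88.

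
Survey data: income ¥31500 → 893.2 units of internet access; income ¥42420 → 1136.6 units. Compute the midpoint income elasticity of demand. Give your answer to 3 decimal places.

0.812

ΔQ = 1136.6 − 893.2 = 243.4; midpoint Q̄ = (893.2 + 1136.6)/2 = 1014.9.
ΔI = 42420 − 31500 = 10920; midpoint Ī = (31500 + 42420)/2 = 36960.
η = (ΔQ/Q̄) ÷ (ΔI/Ī) = (243.4/1014.9) ÷ (10920/36960) = 0.812.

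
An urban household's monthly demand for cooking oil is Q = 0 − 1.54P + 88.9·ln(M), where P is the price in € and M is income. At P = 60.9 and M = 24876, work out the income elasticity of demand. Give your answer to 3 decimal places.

0.110

At P = 60.9, M = 24876: Q = 806.029.
Holding P constant, ∂Q/∂M = 88.9/M = 0.00357373.
η_M = (∂Q/∂M)·(M/Q) = 0.00357373 × (24876/806.029) = 0.110.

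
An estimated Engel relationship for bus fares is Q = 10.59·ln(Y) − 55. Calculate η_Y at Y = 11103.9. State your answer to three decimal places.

0.243

At Y = 11103.9: Q = 43.646.
dQ/dY = 10.59/Y = 0.000953719 at this income.
η = (dQ/dY)·(Y/Q) = 0.000953719 × (11103.9/43.646) = 0.243.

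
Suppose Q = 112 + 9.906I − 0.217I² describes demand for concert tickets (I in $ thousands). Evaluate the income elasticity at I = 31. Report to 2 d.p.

At I = 31: Q = 210.5490.
dQ/dI = 9.906 − 0.434I = -3.54800.
η = (dQ/dI)·(I/Q) = -3.54800 × (31/210.5490) = -0.52.

-0.52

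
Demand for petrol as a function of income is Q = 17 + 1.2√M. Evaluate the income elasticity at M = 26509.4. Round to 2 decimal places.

At M = 26509.4: Q = 212.380.
dQ/dM = 1.2/(2√M) = 0.00368512 at this income.
η = (dQ/dM)·(M/Q) = 0.00368512 × (26509.4/212.380) = 0.46.

0.46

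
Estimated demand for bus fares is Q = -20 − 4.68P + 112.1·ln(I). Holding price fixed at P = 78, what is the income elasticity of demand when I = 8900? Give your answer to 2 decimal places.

0.18

At P = 78, I = 8900: Q = 634.376.
Holding P constant, ∂Q/∂I = 112.1/I = 0.0125955.
η_I = (∂Q/∂I)·(I/Q) = 0.0125955 × (8900/634.376) = 0.18.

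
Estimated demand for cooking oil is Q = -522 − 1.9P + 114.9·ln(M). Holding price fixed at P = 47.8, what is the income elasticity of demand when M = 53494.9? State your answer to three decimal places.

0.180

At P = 47.8, M = 53494.9: Q = 638.136.
Holding P constant, ∂Q/∂M = 114.9/M = 0.00214787.
η_M = (∂Q/∂M)·(M/Q) = 0.00214787 × (53494.9/638.136) = 0.180.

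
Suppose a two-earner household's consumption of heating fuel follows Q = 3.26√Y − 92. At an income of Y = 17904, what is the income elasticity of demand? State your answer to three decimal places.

At Y = 17904: Q = 344.207.
dQ/dY = 3.26/(2√Y) = 0.0121818 at this income.
η = (dQ/dY)·(Y/Q) = 0.0121818 × (17904/344.207) = 0.634.

0.634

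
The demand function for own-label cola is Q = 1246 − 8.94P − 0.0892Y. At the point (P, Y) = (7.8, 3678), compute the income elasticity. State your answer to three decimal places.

At P = 7.8, Y = 3678: Q = 848.190.
Holding P constant, ∂Q/∂Y = −0.0892.
η_Y = (∂Q/∂Y)·(Y/Q) = -0.0892 × (3678/848.190) = -0.387.

-0.387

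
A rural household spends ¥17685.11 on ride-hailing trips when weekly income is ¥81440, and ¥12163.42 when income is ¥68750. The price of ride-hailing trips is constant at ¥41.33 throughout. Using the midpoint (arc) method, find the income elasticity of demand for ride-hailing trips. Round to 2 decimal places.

With a constant price, Q₁ = 17685.11/41.33 = 427.900 and Q₂ = 12163.42/41.33 = 294.300 (equivalently, work directly with expenditure since P cancels).
Midpoint %ΔQ = (12163.42 − 17685.11)/14924.27 = -0.36998; midpoint %ΔI = (68750 − 81440)/75095 = -0.16899.
η = -0.36998 / -0.16899 = 2.19.

2.19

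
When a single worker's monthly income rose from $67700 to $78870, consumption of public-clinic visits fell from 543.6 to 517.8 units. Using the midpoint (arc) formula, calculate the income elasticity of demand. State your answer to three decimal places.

ΔQ = 517.8 − 543.6 = -25.8; midpoint Q̄ = (543.6 + 517.8)/2 = 530.7.
ΔI = 78870 − 67700 = 11170; midpoint Ī = (67700 + 78870)/2 = 73285.
η = (ΔQ/Q̄) ÷ (ΔI/Ī) = (-25.8/530.7) ÷ (11170/73285) = -0.319.

-0.319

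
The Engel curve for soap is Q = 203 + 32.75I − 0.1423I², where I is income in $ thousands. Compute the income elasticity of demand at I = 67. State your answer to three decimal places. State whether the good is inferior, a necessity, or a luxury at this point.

0.521 (necessity)

At I = 67: Q = 1758.4653.
dQ/dI = 32.75 − 0.2846I = 13.68180.
η = (dQ/dI)·(I/Q) = 13.68180 × (67/1758.4653) = 0.521.
0 < η < 1 ⇒ necessity.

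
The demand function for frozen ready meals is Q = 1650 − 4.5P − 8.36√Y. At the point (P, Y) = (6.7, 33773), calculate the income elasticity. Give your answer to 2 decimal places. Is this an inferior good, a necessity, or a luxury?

-9.20 (inferior good)

At P = 6.7, Y = 33773: Q = 83.497.
Holding P constant, ∂Q/∂Y = -8.36/(2√Y) = -0.0227453.
η_Y = (∂Q/∂Y)·(Y/Q) = -0.0227453 × (33773/83.497) = -9.20.
Since η < 0, this is an inferior good.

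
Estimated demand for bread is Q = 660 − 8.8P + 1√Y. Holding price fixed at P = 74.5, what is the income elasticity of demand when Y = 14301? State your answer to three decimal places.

0.482

At P = 74.5, Y = 14301: Q = 123.987.
Holding P constant, ∂Q/∂Y = 1/(2√Y) = 0.00418106.
η_Y = (∂Q/∂Y)·(Y/Q) = 0.00418106 × (14301/123.987) = 0.482.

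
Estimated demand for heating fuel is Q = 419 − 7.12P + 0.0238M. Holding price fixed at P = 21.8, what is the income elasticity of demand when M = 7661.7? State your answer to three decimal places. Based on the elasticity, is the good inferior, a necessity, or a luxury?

0.409 (necessity)

At P = 21.8, M = 7661.7: Q = 446.132.
Holding P constant, ∂Q/∂M = 0.0238.
η_M = (∂Q/∂M)·(M/Q) = 0.0238 × (7661.7/446.132) = 0.409.
Since 0 < η < 1, this is a necessity.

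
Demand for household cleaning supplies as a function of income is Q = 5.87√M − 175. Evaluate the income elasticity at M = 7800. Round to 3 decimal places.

0.755

At M = 7800: Q = 343.424.
dQ/dM = 5.87/(2√M) = 0.0332323 at this income.
η = (dQ/dM)·(M/Q) = 0.0332323 × (7800/343.424) = 0.755.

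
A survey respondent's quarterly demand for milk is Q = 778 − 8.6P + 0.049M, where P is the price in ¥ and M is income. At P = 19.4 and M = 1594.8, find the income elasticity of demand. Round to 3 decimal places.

At P = 19.4, M = 1594.8: Q = 689.305.
Holding P constant, ∂Q/∂M = 0.049.
η_M = (∂Q/∂M)·(M/Q) = 0.049 × (1594.8/689.305) = 0.113.

0.113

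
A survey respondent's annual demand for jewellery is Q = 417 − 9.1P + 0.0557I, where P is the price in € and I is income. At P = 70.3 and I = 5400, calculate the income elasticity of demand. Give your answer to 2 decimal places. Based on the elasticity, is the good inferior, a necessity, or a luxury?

3.85 (luxury)

At P = 70.3, I = 5400: Q = 78.050.
Holding P constant, ∂Q/∂I = 0.0557.
η_I = (∂Q/∂I)·(I/Q) = 0.0557 × (5400/78.050) = 3.85.
Since η > 1, this is a luxury.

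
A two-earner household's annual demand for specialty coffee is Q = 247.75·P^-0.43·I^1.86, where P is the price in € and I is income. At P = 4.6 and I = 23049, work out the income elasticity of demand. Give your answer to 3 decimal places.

For a multiplicative demand Q = A·P^α·I^β, the income elasticity is β everywhere.
Here β = 1.86, so η = 1.860.

1.860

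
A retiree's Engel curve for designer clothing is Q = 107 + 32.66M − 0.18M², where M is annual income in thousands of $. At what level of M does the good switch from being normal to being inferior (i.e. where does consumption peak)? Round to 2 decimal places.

90.72

dQ/dM = 32.66 − 0.36M.
The good is inferior where dQ/dM < 0. Setting dQ/dM = 0 gives M = 32.66 / 0.36 = 90.72.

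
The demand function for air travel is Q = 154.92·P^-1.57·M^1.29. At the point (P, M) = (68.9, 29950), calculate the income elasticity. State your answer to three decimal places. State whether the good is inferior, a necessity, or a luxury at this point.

1.290 (luxury)

For a multiplicative demand Q = A·P^α·M^β, the income elasticity is β everywhere.
Here β = 1.29, so η = 1.290.
Since η > 1, this is a luxury.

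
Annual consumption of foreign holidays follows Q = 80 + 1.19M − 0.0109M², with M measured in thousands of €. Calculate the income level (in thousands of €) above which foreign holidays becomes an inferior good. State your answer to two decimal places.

54.59

dQ/dM = 1.19 − 0.0218M.
The good is inferior where dQ/dM < 0. Setting dQ/dM = 0 gives M = 1.19 / 0.0218 = 54.59.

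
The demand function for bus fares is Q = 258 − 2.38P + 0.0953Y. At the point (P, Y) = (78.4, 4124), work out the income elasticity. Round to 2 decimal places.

0.85

At P = 78.4, Y = 4124: Q = 464.425.
Holding P constant, ∂Q/∂Y = 0.0953.
η_Y = (∂Q/∂Y)·(Y/Q) = 0.0953 × (4124/464.425) = 0.85.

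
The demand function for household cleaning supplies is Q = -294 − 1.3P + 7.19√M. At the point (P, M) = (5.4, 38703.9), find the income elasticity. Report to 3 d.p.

0.635

At P = 5.4, M = 38703.9: Q = 1113.491.
Holding P constant, ∂Q/∂M = 7.19/(2√M) = 0.0182735.
η_M = (∂Q/∂M)·(M/Q) = 0.0182735 × (38703.9/1113.491) = 0.635.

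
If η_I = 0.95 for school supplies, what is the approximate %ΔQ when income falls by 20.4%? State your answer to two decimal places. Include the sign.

%ΔQ ≈ η × %ΔI = 0.95 × (-20.4%) = -19.38%.

-19.38%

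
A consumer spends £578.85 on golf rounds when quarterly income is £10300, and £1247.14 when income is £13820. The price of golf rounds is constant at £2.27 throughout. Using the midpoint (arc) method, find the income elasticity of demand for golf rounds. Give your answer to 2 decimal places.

2.51

With a constant price, Q₁ = 578.85/2.27 = 255.000 and Q₂ = 1247.14/2.27 = 549.401 (equivalently, work directly with expenditure since P cancels).
Midpoint %ΔQ = (1247.14 − 578.85)/913.00 = 0.73198; midpoint %ΔI = (13820 − 10300)/12060 = 0.29187.
η = 0.73198 / 0.29187 = 2.51.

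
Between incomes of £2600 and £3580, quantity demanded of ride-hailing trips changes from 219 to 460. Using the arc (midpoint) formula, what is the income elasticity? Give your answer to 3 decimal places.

2.238

ΔQ = 460 − 219 = 241; midpoint Q̄ = (219 + 460)/2 = 339.5.
ΔI = 3580 − 2600 = 980; midpoint Ī = (2600 + 3580)/2 = 3090.
η = (ΔQ/Q̄) ÷ (ΔI/Ī) = (241/339.5) ÷ (980/3090) = 2.238.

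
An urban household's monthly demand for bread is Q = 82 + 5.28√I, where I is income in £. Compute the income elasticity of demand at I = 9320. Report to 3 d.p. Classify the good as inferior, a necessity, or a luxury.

At I = 9320: Q = 591.732.
dQ/dI = 5.28/(2√I) = 0.0273461 at this income.
η = (dQ/dI)·(I/Q) = 0.0273461 × (9320/591.732) = 0.431.
Since 0 < η < 1, the good is a necessity.

0.431 (necessity)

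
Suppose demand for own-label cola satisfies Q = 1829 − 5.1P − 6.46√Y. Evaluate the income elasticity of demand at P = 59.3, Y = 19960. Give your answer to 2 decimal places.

-0.74

At P = 59.3, Y = 19960: Q = 613.902.
Holding P constant, ∂Q/∂Y = -6.46/(2√Y) = -0.0228624.
η_Y = (∂Q/∂Y)·(Y/Q) = -0.0228624 × (19960/613.902) = -0.74.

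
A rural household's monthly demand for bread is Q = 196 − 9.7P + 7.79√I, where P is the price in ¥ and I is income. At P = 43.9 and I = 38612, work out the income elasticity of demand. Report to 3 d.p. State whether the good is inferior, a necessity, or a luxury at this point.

At P = 43.9, I = 38612: Q = 1300.900.
Holding P constant, ∂Q/∂I = 7.79/(2√I) = 0.0198219.
η_I = (∂Q/∂I)·(I/Q) = 0.0198219 × (38612/1300.900) = 0.588.
Since 0 < η < 1, this is a necessity.

0.588 (necessity)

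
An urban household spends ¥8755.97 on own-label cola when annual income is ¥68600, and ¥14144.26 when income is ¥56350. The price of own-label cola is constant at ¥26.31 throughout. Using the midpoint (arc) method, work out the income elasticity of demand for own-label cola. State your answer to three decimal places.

-2.400

With a constant price, Q₁ = 8755.97/26.31 = 332.800 and Q₂ = 14144.26/26.31 = 537.600 (equivalently, work directly with expenditure since P cancels).
Midpoint %ΔQ = (14144.26 − 8755.97)/11450.12 = 0.47059; midpoint %ΔI = (56350 − 68600)/62475 = -0.19608.
η = 0.47059 / -0.19608 = -2.400.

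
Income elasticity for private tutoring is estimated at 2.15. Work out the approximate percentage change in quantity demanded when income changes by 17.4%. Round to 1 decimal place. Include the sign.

37.4%

%ΔQ ≈ η × %ΔI = 2.15 × 17.4% = 37.4%.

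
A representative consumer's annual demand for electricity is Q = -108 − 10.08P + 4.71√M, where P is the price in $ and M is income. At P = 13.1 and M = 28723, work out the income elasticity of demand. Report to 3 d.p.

At P = 13.1, M = 28723: Q = 558.196.
Holding P constant, ∂Q/∂M = 4.71/(2√M) = 0.0138956.
η_M = (∂Q/∂M)·(M/Q) = 0.0138956 × (28723/558.196) = 0.715.

0.715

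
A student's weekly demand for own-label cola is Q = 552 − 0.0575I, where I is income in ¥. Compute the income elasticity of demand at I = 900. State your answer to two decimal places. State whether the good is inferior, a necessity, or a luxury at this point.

-0.10 (inferior good)

At I = 900: Q = 500.250.
dQ/dI = −0.0575.
η = (dQ/dI)·(I/Q) = -0.0575 × (900/500.250) = -0.10.
Since η < 0, the good is an inferior good.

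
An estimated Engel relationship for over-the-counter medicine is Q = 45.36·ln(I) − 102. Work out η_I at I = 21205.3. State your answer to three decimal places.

0.130

At I = 21205.3: Q = 349.877.
dQ/dI = 45.36/I = 0.00213909 at this income.
η = (dQ/dI)·(I/Q) = 0.00213909 × (21205.3/349.877) = 0.130.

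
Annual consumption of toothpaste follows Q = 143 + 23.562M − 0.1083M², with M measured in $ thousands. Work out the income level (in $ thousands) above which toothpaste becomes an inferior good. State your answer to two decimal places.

108.78

dQ/dM = 23.562 − 0.2166M.
The good is inferior where dQ/dM < 0. Setting dQ/dM = 0 gives M = 23.562 / 0.2166 = 108.78.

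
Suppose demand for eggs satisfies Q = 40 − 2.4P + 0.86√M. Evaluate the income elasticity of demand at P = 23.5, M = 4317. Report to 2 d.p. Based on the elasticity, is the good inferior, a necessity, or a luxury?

0.70 (necessity)

At P = 23.5, M = 4317: Q = 40.105.
Holding P constant, ∂Q/∂M = 0.86/(2√M) = 0.00654451.
η_M = (∂Q/∂M)·(M/Q) = 0.00654451 × (4317/40.105) = 0.70.
Since 0 < η < 1, this is a necessity.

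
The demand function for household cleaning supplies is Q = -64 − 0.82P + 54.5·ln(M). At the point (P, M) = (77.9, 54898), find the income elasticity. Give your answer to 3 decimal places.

0.117

At P = 77.9, M = 54898: Q = 466.893.
Holding P constant, ∂Q/∂M = 54.5/M = 0.00099275.
η_M = (∂Q/∂M)·(M/Q) = 0.00099275 × (54898/466.893) = 0.117.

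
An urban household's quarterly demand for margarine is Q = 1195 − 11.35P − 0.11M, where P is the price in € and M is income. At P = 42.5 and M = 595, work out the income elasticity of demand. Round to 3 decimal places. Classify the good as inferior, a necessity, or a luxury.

-0.101 (inferior good)

At P = 42.5, M = 595: Q = 647.175.
Holding P constant, ∂Q/∂M = −0.11.
η_M = (∂Q/∂M)·(M/Q) = -0.11 × (595/647.175) = -0.101.
Since η < 0, this is an inferior good.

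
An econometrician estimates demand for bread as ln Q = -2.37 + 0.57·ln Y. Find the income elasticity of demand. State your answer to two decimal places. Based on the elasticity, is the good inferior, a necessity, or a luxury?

0.57 (necessity)

In a log-linear demand, the coefficient on ln Y is the income elasticity.
So η = 0.57.
0 < η < 1 ⇒ necessity.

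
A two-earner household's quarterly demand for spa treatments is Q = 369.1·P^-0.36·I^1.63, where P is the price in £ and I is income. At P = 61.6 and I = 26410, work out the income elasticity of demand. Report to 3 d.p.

For a multiplicative demand Q = A·P^α·I^β, the income elasticity is β everywhere.
Here β = 1.63, so η = 1.630.

1.630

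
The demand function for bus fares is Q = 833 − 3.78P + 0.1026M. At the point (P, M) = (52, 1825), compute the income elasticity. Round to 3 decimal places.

0.227

At P = 52, M = 1825: Q = 823.685.
Holding P constant, ∂Q/∂M = 0.1026.
η_M = (∂Q/∂M)·(M/Q) = 0.1026 × (1825/823.685) = 0.227.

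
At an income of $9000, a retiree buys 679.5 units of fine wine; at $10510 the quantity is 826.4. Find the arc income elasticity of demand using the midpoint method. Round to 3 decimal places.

ΔQ = 826.4 − 679.5 = 146.9; midpoint Q̄ = (679.5 + 826.4)/2 = 752.95.
ΔI = 10510 − 9000 = 1510; midpoint Ī = (9000 + 10510)/2 = 9755.
η = (ΔQ/Q̄) ÷ (ΔI/Ī) = (146.9/752.95) ÷ (1510/9755) = 1.260.

1.260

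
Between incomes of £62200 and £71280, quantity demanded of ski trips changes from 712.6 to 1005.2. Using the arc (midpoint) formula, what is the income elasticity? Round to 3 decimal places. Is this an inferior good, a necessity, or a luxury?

2.504 (luxury)

ΔQ = 1005.2 − 712.6 = 292.6; midpoint Q̄ = (712.6 + 1005.2)/2 = 858.9.
ΔI = 71280 − 62200 = 9080; midpoint Ī = (62200 + 71280)/2 = 66740.
η = (ΔQ/Q̄) ÷ (ΔI/Ī) = (292.6/858.9) ÷ (9080/66740) = 2.504.
η > 1 ⇒ luxury.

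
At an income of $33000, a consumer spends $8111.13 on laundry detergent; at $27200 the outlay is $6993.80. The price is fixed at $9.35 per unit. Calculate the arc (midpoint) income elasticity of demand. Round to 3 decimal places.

With a constant price, Q₁ = 8111.13/9.35 = 867.501 and Q₂ = 6993.80/9.35 = 748.000 (equivalently, work directly with expenditure since P cancels).
Midpoint %ΔQ = (6993.80 − 8111.13)/7552.47 = -0.14794; midpoint %ΔI = (27200 − 33000)/30100 = -0.19269.
η = -0.14794 / -0.19269 = 0.768.

0.768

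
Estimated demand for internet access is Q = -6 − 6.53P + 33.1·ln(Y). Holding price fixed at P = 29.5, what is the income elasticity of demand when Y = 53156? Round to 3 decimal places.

0.205

At P = 29.5, Y = 53156: Q = 161.526.
Holding P constant, ∂Q/∂Y = 33.1/Y = 0.000622695.
η_Y = (∂Q/∂Y)·(Y/Q) = 0.000622695 × (53156/161.526) = 0.205.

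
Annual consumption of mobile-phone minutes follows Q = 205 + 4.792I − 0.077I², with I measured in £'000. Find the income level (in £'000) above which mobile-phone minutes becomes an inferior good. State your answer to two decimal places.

dQ/dI = 4.792 − 0.154I.
The good is inferior where dQ/dI < 0. Setting dQ/dI = 0 gives I = 4.792 / 0.154 = 31.12.

31.12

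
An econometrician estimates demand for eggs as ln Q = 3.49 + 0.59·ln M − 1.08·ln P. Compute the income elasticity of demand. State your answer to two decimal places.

0.59

In a log-linear demand, the coefficient on ln M is the income elasticity.
So η = 0.59.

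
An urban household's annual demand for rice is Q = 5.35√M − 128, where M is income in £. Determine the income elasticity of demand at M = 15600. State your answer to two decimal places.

0.62

At M = 15600: Q = 540.215.
dQ/dM = 5.35/(2√M) = 0.0214171 at this income.
η = (dQ/dM)·(M/Q) = 0.0214171 × (15600/540.215) = 0.62.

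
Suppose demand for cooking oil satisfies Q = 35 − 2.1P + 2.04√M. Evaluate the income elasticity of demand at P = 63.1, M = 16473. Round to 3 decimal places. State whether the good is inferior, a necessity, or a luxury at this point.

At P = 63.1, M = 16473: Q = 164.318.
Holding P constant, ∂Q/∂M = 2.04/(2√M) = 0.00794719.
η_M = (∂Q/∂M)·(M/Q) = 0.00794719 × (16473/164.318) = 0.797.
Since 0 < η < 1, this is a necessity.

0.797 (necessity)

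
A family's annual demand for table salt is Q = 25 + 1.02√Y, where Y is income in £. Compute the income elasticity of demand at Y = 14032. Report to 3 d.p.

At Y = 14032: Q = 145.826.
dQ/dY = 1.02/(2√Y) = 0.00430537 at this income.
η = (dQ/dY)·(Y/Q) = 0.00430537 × (14032/145.826) = 0.414.

0.414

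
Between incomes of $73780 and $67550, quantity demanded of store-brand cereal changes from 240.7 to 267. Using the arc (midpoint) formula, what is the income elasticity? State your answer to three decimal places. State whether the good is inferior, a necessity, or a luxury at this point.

ΔQ = 267 − 240.7 = 26.3; midpoint Q̄ = (240.7 + 267)/2 = 253.85.
ΔI = 67550 − 73780 = -6230; midpoint Ī = (73780 + 67550)/2 = 70665.
η = (ΔQ/Q̄) ÷ (ΔI/Ī) = (26.3/253.85) ÷ (-6230/70665) = -1.175.
η < 0 ⇒ inferior good.

-1.175 (inferior good)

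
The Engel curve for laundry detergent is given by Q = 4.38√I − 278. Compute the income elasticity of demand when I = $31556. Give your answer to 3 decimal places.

At I = 31556: Q = 500.064.
dQ/dI = 4.38/(2√I) = 0.0123283 at this income.
η = (dQ/dI)·(I/Q) = 0.0123283 × (31556/500.064) = 0.778.

0.778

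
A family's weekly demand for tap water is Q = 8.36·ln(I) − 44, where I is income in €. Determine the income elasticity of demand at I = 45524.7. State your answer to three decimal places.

0.183

At I = 45524.7: Q = 45.669.
dQ/dI = 8.36/I = 0.000183637 at this income.
η = (dQ/dI)·(I/Q) = 0.000183637 × (45524.7/45.669) = 0.183.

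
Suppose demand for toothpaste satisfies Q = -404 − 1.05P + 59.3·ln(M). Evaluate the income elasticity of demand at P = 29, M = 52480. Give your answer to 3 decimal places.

0.282

At P = 29, M = 52480: Q = 210.034.
Holding P constant, ∂Q/∂M = 59.3/M = 0.00112995.
η_M = (∂Q/∂M)·(M/Q) = 0.00112995 × (52480/210.034) = 0.282.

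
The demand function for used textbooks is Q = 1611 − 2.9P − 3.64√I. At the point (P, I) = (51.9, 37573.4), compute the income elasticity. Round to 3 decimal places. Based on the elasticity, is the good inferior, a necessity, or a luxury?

At P = 51.9, I = 37573.4: Q = 754.918.
Holding P constant, ∂Q/∂I = -3.64/(2√I) = -0.00938926.
η_I = (∂Q/∂I)·(I/Q) = -0.00938926 × (37573.4/754.918) = -0.467.
Since η < 0, this is an inferior good.

-0.467 (inferior good)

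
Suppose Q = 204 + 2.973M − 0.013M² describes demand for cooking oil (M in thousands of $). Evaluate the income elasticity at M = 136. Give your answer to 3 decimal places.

At M = 136: Q = 367.8800.
dQ/dM = 2.973 − 0.026M = -0.56300.
η = (dQ/dM)·(M/Q) = -0.56300 × (136/367.8800) = -0.208.

-0.208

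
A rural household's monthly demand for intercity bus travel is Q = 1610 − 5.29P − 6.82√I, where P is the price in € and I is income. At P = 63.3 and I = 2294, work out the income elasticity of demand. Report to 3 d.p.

At P = 63.3, I = 2294: Q = 948.494.
Holding P constant, ∂Q/∂I = -6.82/(2√I) = -0.0711963.
η_I = (∂Q/∂I)·(I/Q) = -0.0711963 × (2294/948.494) = -0.172.

-0.172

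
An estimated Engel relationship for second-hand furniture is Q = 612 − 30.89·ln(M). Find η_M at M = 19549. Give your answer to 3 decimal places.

-0.101

At M = 19549: Q = 306.786.
dQ/dM = -30.89/M = -0.00158013 at this income.
η = (dQ/dM)·(M/Q) = -0.00158013 × (19549/306.786) = -0.101.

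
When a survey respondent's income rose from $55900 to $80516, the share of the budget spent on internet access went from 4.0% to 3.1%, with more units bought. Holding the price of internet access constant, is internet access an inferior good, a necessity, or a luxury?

necessity

Quantity rises but the budget share falls as income rises, so 0 < η < 1.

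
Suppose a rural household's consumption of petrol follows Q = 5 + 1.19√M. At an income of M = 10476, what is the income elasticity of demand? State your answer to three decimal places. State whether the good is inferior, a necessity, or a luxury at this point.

At M = 10476: Q = 126.799.
dQ/dM = 1.19/(2√M) = 0.00581325 at this income.
η = (dQ/dM)·(M/Q) = 0.00581325 × (10476/126.799) = 0.480.
Since 0 < η < 1, the good is a necessity.

0.480 (necessity)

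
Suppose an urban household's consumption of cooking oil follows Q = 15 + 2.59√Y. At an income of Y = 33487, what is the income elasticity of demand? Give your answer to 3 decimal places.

At Y = 33487: Q = 488.956.
dQ/dY = 2.59/(2√Y) = 0.00707671 at this income.
η = (dQ/dY)·(Y/Q) = 0.00707671 × (33487/488.956) = 0.485.

0.485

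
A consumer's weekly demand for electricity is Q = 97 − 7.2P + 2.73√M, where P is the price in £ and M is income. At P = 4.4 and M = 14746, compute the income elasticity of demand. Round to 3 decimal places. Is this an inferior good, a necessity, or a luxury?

At P = 4.4, M = 14746: Q = 396.832.
Holding P constant, ∂Q/∂M = 2.73/(2√M) = 0.0112408.
η_M = (∂Q/∂M)·(M/Q) = 0.0112408 × (14746/396.832) = 0.418.
Since 0 < η < 1, this is a necessity.

0.418 (necessity)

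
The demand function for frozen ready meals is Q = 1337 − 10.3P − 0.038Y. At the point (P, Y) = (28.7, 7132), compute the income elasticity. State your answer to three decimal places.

At P = 28.7, Y = 7132: Q = 770.374.
Holding P constant, ∂Q/∂Y = −0.038.
η_Y = (∂Q/∂Y)·(Y/Q) = -0.038 × (7132/770.374) = -0.352.

-0.352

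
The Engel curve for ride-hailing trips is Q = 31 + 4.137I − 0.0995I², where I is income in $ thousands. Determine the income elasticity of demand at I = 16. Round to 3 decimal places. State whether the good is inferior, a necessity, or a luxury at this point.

0.213 (necessity)

At I = 16: Q = 71.7200.
dQ/dI = 4.137 − 0.199I = 0.95300.
η = (dQ/dI)·(I/Q) = 0.95300 × (16/71.7200) = 0.213.
0 < η < 1 ⇒ necessity.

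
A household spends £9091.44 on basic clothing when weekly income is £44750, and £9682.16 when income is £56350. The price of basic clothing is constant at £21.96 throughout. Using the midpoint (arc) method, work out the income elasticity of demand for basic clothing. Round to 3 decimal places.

With a constant price, Q₁ = 9091.44/21.96 = 414.000 and Q₂ = 9682.16/21.96 = 440.900 (equivalently, work directly with expenditure since P cancels).
Midpoint %ΔQ = (9682.16 − 9091.44)/9386.80 = 0.06293; midpoint %ΔI = (56350 − 44750)/50550 = 0.22948.
η = 0.06293 / 0.22948 = 0.274.

0.274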